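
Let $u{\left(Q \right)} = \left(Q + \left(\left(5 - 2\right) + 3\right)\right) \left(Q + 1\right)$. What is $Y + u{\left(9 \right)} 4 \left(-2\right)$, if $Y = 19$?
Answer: $-1181$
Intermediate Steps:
$u{\left(Q \right)} = \left(1 + Q\right) \left(6 + Q\right)$ ($u{\left(Q \right)} = \left(Q + \left(3 + 3\right)\right) \left(1 + Q\right) = \left(Q + 6\right) \left(1 + Q\right) = \left(6 + Q\right) \left(1 + Q\right) = \left(1 + Q\right) \left(6 + Q\right)$)
$Y + u{\left(9 \right)} 4 \left(-2\right) = 19 + \left(6 + 9^{2} + 7 \cdot 9\right) 4 \left(-2\right) = 19 + \left(6 + 81 + 63\right) \left(-8\right) = 19 + 150 \left(-8\right) = 19 - 1200 = -1181$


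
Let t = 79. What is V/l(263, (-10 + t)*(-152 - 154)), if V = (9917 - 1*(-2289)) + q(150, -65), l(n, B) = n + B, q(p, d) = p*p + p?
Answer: -34856/20851 ≈ -1.6717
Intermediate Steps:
q(p, d) = p + p² (q(p, d) = p² + p = p + p²)
l(n, B) = B + n
V = 34856 (V = (9917 - 1*(-2289)) + 150*(1 + 150) = (9917 + 2289) + 150*151 = 12206 + 22650 = 34856)
V/l(263, (-10 + t)*(-152 - 154)) = 34856/((-10 + 79)*(-152 - 154) + 263) = 34856/(69*(-306) + 263) = 34856/(-21114 + 263) = 34856/(-20851) = 34856*(-1/20851) = -34856/20851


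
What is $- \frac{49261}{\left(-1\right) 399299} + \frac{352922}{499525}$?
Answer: $\frac{165528502703}{199459832975} \approx 0.82988$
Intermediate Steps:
$- \frac{49261}{\left(-1\right) 399299} + \frac{352922}{499525} = - \frac{49261}{-399299} + 352922 \cdot \frac{1}{499525} = \left(-49261\right) \left(- \frac{1}{399299}\right) + \frac{352922}{499525} = \frac{49261}{399299} + \frac{352922}{499525} = \frac{165528502703}{199459832975}$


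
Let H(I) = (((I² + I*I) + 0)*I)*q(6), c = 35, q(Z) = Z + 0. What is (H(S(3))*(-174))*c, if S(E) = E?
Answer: -1973160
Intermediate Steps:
q(Z) = Z
H(I) = 12*I³ (H(I) = (((I² + I*I) + 0)*I)*6 = (((I² + I²) + 0)*I)*6 = ((2*I² + 0)*I)*6 = ((2*I²)*I)*6 = (2*I³)*6 = 12*I³)
(H(S(3))*(-174))*c = ((12*3³)*(-174))*35 = ((12*27)*(-174))*35 = (324*(-174))*35 = -56376*35 = -1973160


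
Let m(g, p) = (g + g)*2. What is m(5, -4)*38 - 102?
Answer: 658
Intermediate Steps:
m(g, p) = 4*g (m(g, p) = (2*g)*2 = 4*g)
m(5, -4)*38 - 102 = (4*5)*38 - 102 = 20*38 - 102 = 760 - 102 = 658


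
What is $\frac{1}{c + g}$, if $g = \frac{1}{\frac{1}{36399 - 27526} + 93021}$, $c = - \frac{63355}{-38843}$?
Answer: $\frac{4580007728366}{7470285562787} \approx 0.6131$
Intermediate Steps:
$c = \frac{63355}{38843}$ ($c = \left(-63355\right) \left(- \frac{1}{38843}\right) = \frac{63355}{38843} \approx 1.6311$)
$g = \frac{8873}{825375334}$ ($g = \frac{1}{\frac{1}{8873} + 93021} = \frac{1}{\frac{825375334}{8873}} = \frac{8873}{825375334} \approx 1.075 \cdot 10^{-5}$)
$\frac{1}{c + g} = \frac{1}{\frac{63355}{38843} + \frac{8873}{825375334}} = \frac{1}{\frac{7470285562787}{4580007728366}} = \frac{4580007728366}{7470285562787}$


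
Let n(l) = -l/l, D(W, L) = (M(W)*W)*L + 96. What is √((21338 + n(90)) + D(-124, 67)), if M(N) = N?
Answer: 5*√42065 ≈ 1025.5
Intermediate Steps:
D(W, L) = 96 + L*W² (D(W, L) = (W*W)*L + 96 = W²*L + 96 = L*W² + 96 = 96 + L*W²)
n(l) = -1 (n(l) = -1*1 = -1)
√((21338 + n(90)) + D(-124, 67)) = √((21338 - 1) + (96 + 67*(-124)²)) = √(21337 + (96 + 67*15376)) = √(21337 + (96 + 1030192)) = √(21337 + 1030288) = √1051625 = 5*√42065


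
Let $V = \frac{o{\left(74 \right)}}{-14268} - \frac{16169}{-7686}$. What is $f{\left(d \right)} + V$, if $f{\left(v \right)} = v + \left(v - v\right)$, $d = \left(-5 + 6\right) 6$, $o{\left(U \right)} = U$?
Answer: $\frac{37004734}{4569327} \approx 8.0985$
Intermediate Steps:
$d = 6$ ($d = 1 \cdot 6 = 6$)
$f{\left(v \right)} = v$ ($f{\left(v \right)} = v + 0 = v$)
$V = \frac{9588772}{4569327}$ ($V = \frac{74}{-14268} - \frac{16169}{-7686} = 74 \left(- \frac{1}{14268}\right) - - \frac{16169}{7686} = - \frac{37}{7134} + \frac{16169}{7686} = \frac{9588772}{4569327} \approx 2.0985$)
$f{\left(d \right)} + V = 6 + \frac{9588772}{4569327} = \frac{37004734}{4569327}$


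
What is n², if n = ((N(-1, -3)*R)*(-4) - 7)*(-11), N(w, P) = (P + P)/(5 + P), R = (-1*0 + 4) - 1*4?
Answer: 5929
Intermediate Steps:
R = 0 (R = (0 + 4) - 4 = 4 - 4 = 0)
N(w, P) = 2*P/(5 + P) (N(w, P) = (2*P)/(5 + P) = 2*P/(5 + P))
n = 77 (n = (((2*(-3)/(5 - 3))*0)*(-4) - 7)*(-11) = (((2*(-3)/2)*0)*(-4) - 7)*(-11) = (((2*(-3)*(½))*0)*(-4) - 7)*(-11) = (-3*0*(-4) - 7)*(-11) = (0*(-4) - 7)*(-11) = (0 - 7)*(-11) = -7*(-11) = 77)
n² = 77² = 5929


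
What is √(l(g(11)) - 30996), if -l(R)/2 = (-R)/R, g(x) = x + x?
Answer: I*√30994 ≈ 176.05*I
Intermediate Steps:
g(x) = 2*x
l(R) = 2 (l(R) = -2*(-R)/R = -2*(-1) = 2)
√(l(g(11)) - 30996) = √(2 - 30996) = √(-30994) = I*√30994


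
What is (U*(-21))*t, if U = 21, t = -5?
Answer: 2205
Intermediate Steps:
(U*(-21))*t = (21*(-21))*(-5) = -441*(-5) = 2205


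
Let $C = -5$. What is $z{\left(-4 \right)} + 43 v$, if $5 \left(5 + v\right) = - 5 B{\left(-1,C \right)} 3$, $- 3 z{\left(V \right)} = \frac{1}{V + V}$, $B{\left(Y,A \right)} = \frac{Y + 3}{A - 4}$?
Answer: $- \frac{4471}{24} \approx -186.29$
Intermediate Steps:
$B{\left(Y,A \right)} = \frac{3 + Y}{-4 + A}$
$z{\left(V \right)} = - \frac{1}{6 V}$ ($z{\left(V \right)} = - \frac{1}{3 \left(V + V\right)} = - \frac{1}{3 \cdot 2 V} = - \frac{\frac{1}{2} \frac{1}{V}}{3} = - \frac{1}{6 V}$)
$v = - \frac{13}{3}$ ($v = -5 + \frac{- 5 \frac{3 - 1}{-4 - 5} \cdot 3}{5} = -5 + \frac{- 5 \frac{1}{-9} \cdot 2 \cdot 3}{5} = -5 + \frac{- 5 \left(\left(- \frac{1}{9}\right) 2\right) 3}{5} = -5 + \frac{\left(-5\right) \left(- \frac{2}{9}\right) 3}{5} = -5 + \frac{\frac{10}{9} \cdot 3}{5} = -5 + \frac{1}{5} \cdot \frac{10}{3} = -5 + \frac{2}{3} = - \frac{13}{3} \approx -4.3333$)
$z{\left(-4 \right)} + 43 v = - \frac{1}{6 \left(-4\right)} + 43 \left(- \frac{13}{3}\right) = \left(- \frac{1}{6}\right) \left(- \frac{1}{4}\right) - \frac{559}{3} = \frac{1}{24} - \frac{559}{3} = - \frac{4471}{24}$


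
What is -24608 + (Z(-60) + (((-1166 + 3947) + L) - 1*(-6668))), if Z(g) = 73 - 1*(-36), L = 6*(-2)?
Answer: -15062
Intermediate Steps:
L = -12
Z(g) = 109 (Z(g) = 73 + 36 = 109)
-24608 + (Z(-60) + (((-1166 + 3947) + L) - 1*(-6668))) = -24608 + (109 + (((-1166 + 3947) - 12) - 1*(-6668))) = -24608 + (109 + ((2781 - 12) + 6668)) = -24608 + (109 + (2769 + 6668)) = -24608 + (109 + 9437) = -24608 + 9546 = -15062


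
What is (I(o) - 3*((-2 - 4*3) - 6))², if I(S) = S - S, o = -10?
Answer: 3600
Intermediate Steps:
I(S) = 0
(I(o) - 3*((-2 - 4*3) - 6))² = (0 - 3*((-2 - 4*3) - 6))² = (0 - 3*((-2 - 12) - 6))² = (0 - 3*(-14 - 6))² = (0 - 3*(-20))² = (0 + 60)² = 60² = 3600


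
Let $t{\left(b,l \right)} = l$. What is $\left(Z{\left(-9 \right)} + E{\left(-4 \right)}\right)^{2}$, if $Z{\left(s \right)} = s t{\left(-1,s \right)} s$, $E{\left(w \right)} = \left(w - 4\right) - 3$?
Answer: $547600$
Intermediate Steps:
$E{\left(w \right)} = -7 + w$ ($E{\left(w \right)} = \left(-4 + w\right) - 3 = -7 + w$)
$Z{\left(s \right)} = s^{3}$ ($Z{\left(s \right)} = s s s = s^{2} s = s^{3}$)
$\left(Z{\left(-9 \right)} + E{\left(-4 \right)}\right)^{2} = \left(\left(-9\right)^{3} - 11\right)^{2} = \left(-729 - 11\right)^{2} = \left(-740\right)^{2} = 547600$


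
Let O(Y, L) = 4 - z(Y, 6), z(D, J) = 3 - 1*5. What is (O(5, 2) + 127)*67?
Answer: 8911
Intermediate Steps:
z(D, J) = -2 (z(D, J) = 3 - 5 = -2)
O(Y, L) = 6 (O(Y, L) = 4 - 1*(-2) = 4 + 2 = 6)
(O(5, 2) + 127)*67 = (6 + 127)*67 = 133*67 = 8911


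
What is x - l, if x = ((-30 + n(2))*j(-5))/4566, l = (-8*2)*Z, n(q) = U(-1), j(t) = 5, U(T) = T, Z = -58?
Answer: -4237403/4566 ≈ -928.03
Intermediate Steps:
n(q) = -1
l = 928 (l = -8*2*(-58) = -16*(-58) = 928)
x = -155/4566 (x = ((-30 - 1)*5)/4566 = -31*5*(1/4566) = -155*1/4566 = -155/4566 ≈ -0.033947)
x - l = -155/4566 - 1*928 = -155/4566 - 928 = -4237403/4566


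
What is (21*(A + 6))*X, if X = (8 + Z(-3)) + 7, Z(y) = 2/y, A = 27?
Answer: 9933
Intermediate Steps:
X = 43/3 (X = (8 + 2/(-3)) + 7 = (8 + 2*(-⅓)) + 7 = (8 - ⅔) + 7 = 22/3 + 7 = 43/3 ≈ 14.333)
(21*(A + 6))*X = (21*(27 + 6))*(43/3) = (21*33)*(43/3) = 693*(43/3) = 9933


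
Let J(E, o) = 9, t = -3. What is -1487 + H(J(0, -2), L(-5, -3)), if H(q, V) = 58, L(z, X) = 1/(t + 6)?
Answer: -1429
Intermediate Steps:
L(z, X) = ⅓ (L(z, X) = 1/(-3 + 6) = 1/3 = ⅓)
-1487 + H(J(0, -2), L(-5, -3)) = -1487 + 58 = -1429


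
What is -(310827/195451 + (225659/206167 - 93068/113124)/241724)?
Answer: -219039648413730941243/137734135220656348374 ≈ -1.5903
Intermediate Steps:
-(310827/195451 + (225659/206167 - 93068/113124)/241724) = -(310827*(1/195451) + (225659*(1/206167) - 93068*1/113124)*(1/241724)) = -(310827/195451 + (225659/206167 - 23267/28281)*(1/241724)) = -(310827/195451 + (1584974590/5830608927)*(1/241724)) = -(310827/195451 + 792487295/704699056135074) = -1*219039648413730941243/137734135220656348374 = -219039648413730941243/137734135220656348374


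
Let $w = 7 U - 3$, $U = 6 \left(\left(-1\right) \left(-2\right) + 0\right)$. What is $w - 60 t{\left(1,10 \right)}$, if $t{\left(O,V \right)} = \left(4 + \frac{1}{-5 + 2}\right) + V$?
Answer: $-739$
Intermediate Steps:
$U = 12$ ($U = 6 \left(2 + 0\right) = 6 \cdot 2 = 12$)
$t{\left(O,V \right)} = \frac{11}{3} + V$ ($t{\left(O,V \right)} = \left(4 + \frac{1}{-3}\right) + V = \left(4 - \frac{1}{3}\right) + V = \frac{11}{3} + V$)
$w = 81$ ($w = 7 \cdot 12 - 3 = 84 - 3 = 81$)
$w - 60 t{\left(1,10 \right)} = 81 - 60 \left(\frac{11}{3} + 10\right) = 81 - 820 = -739$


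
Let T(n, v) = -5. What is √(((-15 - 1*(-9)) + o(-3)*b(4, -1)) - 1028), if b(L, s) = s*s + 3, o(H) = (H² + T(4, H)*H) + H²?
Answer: I*√902 ≈ 30.033*I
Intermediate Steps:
o(H) = -5*H + 2*H² (o(H) = (H² - 5*H) + H² = -5*H + 2*H²)
b(L, s) = 3 + s² (b(L, s) = s² + 3 = 3 + s²)
√(((-15 - 1*(-9)) + o(-3)*b(4, -1)) - 1028) = √(((-15 - 1*(-9)) + (-3*(-5 + 2*(-3)))*(3 + (-1)²)) - 1028) = √(((-15 + 9) + (-3*(-5 - 6))*(3 + 1)) - 1028) = √((-6 - 3*(-11)*4) - 1028) = √((-6 + 33*4) - 1028) = √((-6 + 132) - 1028) = √(126 - 1028) = √(-902) = I*√902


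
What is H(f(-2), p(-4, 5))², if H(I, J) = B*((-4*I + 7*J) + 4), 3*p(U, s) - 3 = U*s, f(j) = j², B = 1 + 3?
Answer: 384400/9 ≈ 42711.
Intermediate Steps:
B = 4
p(U, s) = 1 + U*s/3 (p(U, s) = 1 + (U*s)/3 = 1 + U*s/3)
H(I, J) = 16 - 16*I + 28*J (H(I, J) = 4*((-4*I + 7*J) + 4) = 4*(4 - 4*I + 7*J) = 16 - 16*I + 28*J)
H(f(-2), p(-4, 5))² = (16 - 16*(-2)² + 28*(1 + (⅓)*(-4)*5))² = (16 - 16*4 + 28*(1 - 20/3))² = (16 - 64 + 28*(-17/3))² = (16 - 64 - 476/3)² = (-620/3)² = 384400/9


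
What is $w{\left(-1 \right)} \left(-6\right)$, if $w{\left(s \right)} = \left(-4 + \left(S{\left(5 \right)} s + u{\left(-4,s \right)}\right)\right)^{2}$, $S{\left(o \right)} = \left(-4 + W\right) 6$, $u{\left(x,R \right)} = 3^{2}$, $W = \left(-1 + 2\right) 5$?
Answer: $-6$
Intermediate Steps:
$W = 5$ ($W = 1 \cdot 5 = 5$)
$u{\left(x,R \right)} = 9$
$S{\left(o \right)} = 6$ ($S{\left(o \right)} = \left(-4 + 5\right) 6 = 1 \cdot 6 = 6$)
$w{\left(s \right)} = \left(5 + 6 s\right)^{2}$ ($w{\left(s \right)} = \left(-4 + \left(6 s + 9\right)\right)^{2} = \left(-4 + \left(9 + 6 s\right)\right)^{2} = \left(5 + 6 s\right)^{2}$)
$w{\left(-1 \right)} \left(-6\right) = \left(5 + 6 \left(-1\right)\right)^{2} \left(-6\right) = \left(5 - 6\right)^{2} \left(-6\right) = \left(-1\right)^{2} \left(-6\right) = 1 \left(-6\right) = -6$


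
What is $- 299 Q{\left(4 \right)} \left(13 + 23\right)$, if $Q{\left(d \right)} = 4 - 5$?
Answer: $10764$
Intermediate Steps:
$Q{\left(d \right)} = -1$
$- 299 Q{\left(4 \right)} \left(13 + 23\right) = - 299 \left(- (13 + 23)\right) = - 299 \left(\left(-1\right) 36\right) = \left(-299\right) \left(-36\right) = 10764$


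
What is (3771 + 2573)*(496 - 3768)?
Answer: -20757568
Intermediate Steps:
(3771 + 2573)*(496 - 3768) = 6344*(-3272) = -20757568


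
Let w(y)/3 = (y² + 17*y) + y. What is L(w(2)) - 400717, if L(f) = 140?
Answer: -400577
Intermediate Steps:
w(y) = 3*y² + 54*y (w(y) = 3*((y² + 17*y) + y) = 3*(y² + 18*y) = 3*y² + 54*y)
L(w(2)) - 400717 = 140 - 400717 = -400577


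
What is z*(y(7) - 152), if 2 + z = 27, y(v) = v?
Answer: -3625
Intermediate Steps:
z = 25 (z = -2 + 27 = 25)
z*(y(7) - 152) = 25*(7 - 152) = 25*(-145) = -3625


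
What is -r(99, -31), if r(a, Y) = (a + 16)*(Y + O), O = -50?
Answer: 9315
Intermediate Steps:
r(a, Y) = (-50 + Y)*(16 + a) (r(a, Y) = (a + 16)*(Y - 50) = (16 + a)*(-50 + Y) = (-50 + Y)*(16 + a))
-r(99, -31) = -(-800 - 50*99 + 16*(-31) - 31*99) = -(-800 - 4950 - 496 - 3069) = -1*(-9315) = 9315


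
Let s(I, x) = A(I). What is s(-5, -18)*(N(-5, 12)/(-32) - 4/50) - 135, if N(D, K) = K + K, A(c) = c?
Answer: -2617/20 ≈ -130.85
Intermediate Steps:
N(D, K) = 2*K
s(I, x) = I
s(-5, -18)*(N(-5, 12)/(-32) - 4/50) - 135 = -5*((2*12)/(-32) - 4/50) - 135 = -5*(24*(-1/32) - 4*1/50) - 135 = -5*(-3/4 - 2/25) - 135 = -5*(-83/100) - 135 = 83/20 - 135 = -2617/20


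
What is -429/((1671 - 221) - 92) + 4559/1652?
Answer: 55943/22892 ≈ 2.4438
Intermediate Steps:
-429/((1671 - 221) - 92) + 4559/1652 = -429/(1450 - 92) + 4559*(1/1652) = -429/1358 + 4559/1652 = 55943/22892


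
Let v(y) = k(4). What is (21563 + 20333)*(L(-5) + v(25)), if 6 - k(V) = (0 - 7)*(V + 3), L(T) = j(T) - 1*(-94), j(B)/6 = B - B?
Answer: 6242504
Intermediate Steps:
j(B) = 0 (j(B) = 6*(B - B) = 6*0 = 0)
L(T) = 94 (L(T) = 0 - 1*(-94) = 0 + 94 = 94)
k(V) = 27 + 7*V (k(V) = 6 - (0 - 7)*(V + 3) = 6 - (-7)*(3 + V) = 6 - (-21 - 7*V) = 6 + (21 + 7*V) = 27 + 7*V)
v(y) = 55 (v(y) = 27 + 7*4 = 27 + 28 = 55)
(21563 + 20333)*(L(-5) + v(25)) = (21563 + 20333)*(94 + 55) = 41896*149 = 6242504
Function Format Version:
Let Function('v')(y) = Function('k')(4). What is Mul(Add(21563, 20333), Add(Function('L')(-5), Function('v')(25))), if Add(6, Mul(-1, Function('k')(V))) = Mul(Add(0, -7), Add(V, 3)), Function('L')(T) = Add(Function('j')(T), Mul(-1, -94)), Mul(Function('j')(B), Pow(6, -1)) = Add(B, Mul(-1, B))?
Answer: 6242504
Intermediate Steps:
Function('j')(B) = 0 (Function('j')(B) = Mul(6, Add(B, Mul(-1, B))) = Mul(6, 0) = 0)
Function('L')(T) = 94 (Function('L')(T) = Add(0, Mul(-1, -94)) = Add(0, 94) = 94)
Function('k')(V) = Add(27, Mul(7, V)) (Function('k')(V) = Add(6, Mul(-1, Mul(Add(0, -7), Add(V, 3)))) = Add(6, Mul(-1, Mul(-7, Add(3, V)))) = Add(6, Mul(-1, Add(-21, Mul(-7, V)))) = Add(6, Add(21, Mul(7, V))) = Add(27, Mul(7, V)))
Function('v')(y) = 55 (Function('v')(y) = Add(27, Mul(7, 4)) = Add(27, 28) = 55)
Mul(Add(21563, 20333), Add(Function('L')(-5), Function('v')(25))) = Mul(Add(21563, 20333), Add(94, 55)) = Mul(41896, 149) = 6242504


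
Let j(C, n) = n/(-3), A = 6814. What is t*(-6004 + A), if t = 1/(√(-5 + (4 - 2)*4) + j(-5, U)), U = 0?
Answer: 270*√3 ≈ 467.65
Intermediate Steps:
j(C, n) = -n/3 (j(C, n) = n*(-⅓) = -n/3)
t = √3/3 (t = 1/(√(-5 + (4 - 2)*4) - ⅓*0) = 1/(√(-5 + 2*4) + 0) = 1/(√(-5 + 8) + 0) = 1/(√3 + 0) = 1/(√3) = √3/3 ≈ 0.57735)
t*(-6004 + A) = (√3/3)*(-6004 + 6814) = (√3/3)*810 = 270*√3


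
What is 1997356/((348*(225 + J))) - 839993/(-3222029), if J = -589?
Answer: -1582283840507/102035214372 ≈ -15.507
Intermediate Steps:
1997356/((348*(225 + J))) - 839993/(-3222029) = 1997356/((348*(225 - 589))) - 839993/(-3222029) = 1997356/((348*(-364))) - 839993*(-1/3222029) = 1997356/(-126672) + 839993/3222029 = 1997356*(-1/126672) + 839993/3222029 = -499339/31668 + 839993/3222029 = -1582283840507/102035214372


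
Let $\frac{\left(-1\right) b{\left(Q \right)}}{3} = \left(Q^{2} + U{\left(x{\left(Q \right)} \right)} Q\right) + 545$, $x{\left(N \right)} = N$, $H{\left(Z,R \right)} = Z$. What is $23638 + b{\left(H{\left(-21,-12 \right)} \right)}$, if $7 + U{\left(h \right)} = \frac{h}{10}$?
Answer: $\frac{201067}{10} \approx 20107.0$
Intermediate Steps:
$U{\left(h \right)} = -7 + \frac{h}{10}$
$b{\left(Q \right)} = -1635 - 3 Q^{2} - 3 Q \left(-7 + \frac{Q}{10}\right)$ ($b{\left(Q \right)} = - 3 \left(\left(Q^{2} + \left(-7 + \frac{Q}{10}\right) Q\right) + 545\right) = - 3 \left(\left(Q^{2} + Q \left(-7 + \frac{Q}{10}\right)\right) + 545\right) = - 3 \left(545 + Q^{2} + Q \left(-7 + \frac{Q}{10}\right)\right) = -1635 - 3 Q^{2} - 3 Q \left(-7 + \frac{Q}{10}\right)$)
$23638 + b{\left(H{\left(-21,-12 \right)} \right)} = 23638 - \left(2076 + \frac{14553}{10}\right) = 23638 - \frac{35313}{10} = \frac{201067}{10}$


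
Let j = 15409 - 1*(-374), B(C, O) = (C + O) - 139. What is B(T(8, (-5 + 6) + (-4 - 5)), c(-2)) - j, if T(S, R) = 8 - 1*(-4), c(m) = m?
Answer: -15912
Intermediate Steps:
T(S, R) = 12 (T(S, R) = 8 + 4 = 12)
B(C, O) = -139 + C + O
j = 15783 (j = 15409 + 374 = 15783)
B(T(8, (-5 + 6) + (-4 - 5)), c(-2)) - j = (-139 + 12 - 2) - 1*15783 = -129 - 15783 = -15912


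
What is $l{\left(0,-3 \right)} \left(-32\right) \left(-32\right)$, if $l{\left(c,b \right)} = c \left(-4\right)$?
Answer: $0$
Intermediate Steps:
$l{\left(c,b \right)} = - 4 c$
$l{\left(0,-3 \right)} \left(-32\right) \left(-32\right) = \left(-4\right) 0 \left(-32\right) \left(-32\right) = 0 \left(-32\right) \left(-32\right) = 0 \left(-32\right) = 0$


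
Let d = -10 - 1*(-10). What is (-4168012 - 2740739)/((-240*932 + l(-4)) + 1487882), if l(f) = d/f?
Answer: -6908751/1264202 ≈ -5.4649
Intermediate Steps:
d = 0 (d = -10 + 10 = 0)
l(f) = 0 (l(f) = 0/f = 0)
(-4168012 - 2740739)/((-240*932 + l(-4)) + 1487882) = (-4168012 - 2740739)/((-240*932 + 0) + 1487882) = -6908751/((-223680 + 0) + 1487882) = -6908751/(-223680 + 1487882) = -6908751/1264202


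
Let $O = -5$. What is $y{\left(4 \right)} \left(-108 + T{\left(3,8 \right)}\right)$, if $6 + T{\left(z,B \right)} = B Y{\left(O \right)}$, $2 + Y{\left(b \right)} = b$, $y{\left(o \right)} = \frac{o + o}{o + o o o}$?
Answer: $-20$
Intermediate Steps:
$y{\left(o \right)} = \frac{2 o}{o + o^{3}}$ ($y{\left(o \right)} = \frac{2 o}{o + o^{2} o} = \frac{2 o}{o + o^{3}}$)
$Y{\left(b \right)} = -2 + b$
$T{\left(z,B \right)} = -6 - 7 B$ ($T{\left(z,B \right)} = -6 + B \left(-2 - 5\right) = -6 + B \left(-7\right) = -6 - 7 B$)
$y{\left(4 \right)} \left(-108 + T{\left(3,8 \right)}\right) = \frac{2}{1 + 4^{2}} \left(-108 - 62\right) = \frac{2}{1 + 16} \left(-108 - 62\right) = \frac{2}{17} \left(-108 - 62\right) = 2 \cdot \frac{1}{17} \left(-170\right) = \frac{2}{17} \left(-170\right) = -20$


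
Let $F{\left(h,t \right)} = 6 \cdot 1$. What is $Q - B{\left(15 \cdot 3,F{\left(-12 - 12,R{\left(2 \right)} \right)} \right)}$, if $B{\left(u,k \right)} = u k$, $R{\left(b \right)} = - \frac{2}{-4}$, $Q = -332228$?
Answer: $-332498$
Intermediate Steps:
$R{\left(b \right)} = \frac{1}{2}$ ($R{\left(b \right)} = \left(-2\right) \left(- \frac{1}{4}\right) = \frac{1}{2}$)
$F{\left(h,t \right)} = 6$
$B{\left(u,k \right)} = k u$
$Q - B{\left(15 \cdot 3,F{\left(-12 - 12,R{\left(2 \right)} \right)} \right)} = -332228 - 6 \cdot 15 \cdot 3 = -332228 - 6 \cdot 45 = -332228 - 270 = -332498$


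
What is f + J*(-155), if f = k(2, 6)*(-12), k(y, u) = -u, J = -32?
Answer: 5032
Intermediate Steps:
f = 72 (f = -1*6*(-12) = -6*(-12) = 72)
f + J*(-155) = 72 - 32*(-155) = 72 + 4960 = 5032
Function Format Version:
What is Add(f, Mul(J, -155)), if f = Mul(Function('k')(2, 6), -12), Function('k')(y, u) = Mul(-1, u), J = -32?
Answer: 5032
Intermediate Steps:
f = 72 (f = Mul(Mul(-1, 6), -12) = Mul(-6, -12) = 72)
Add(f, Mul(J, -155)) = Add(72, Mul(-32, -155)) = Add(72, 4960) = 5032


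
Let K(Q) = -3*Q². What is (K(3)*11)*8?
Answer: -2376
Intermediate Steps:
(K(3)*11)*8 = (-3*3²*11)*8 = (-3*9*11)*8 = -27*11*8 = -297*8 = -2376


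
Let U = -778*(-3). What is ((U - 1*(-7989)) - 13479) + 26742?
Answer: 23586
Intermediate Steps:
U = 2334
((U - 1*(-7989)) - 13479) + 26742 = ((2334 - 1*(-7989)) - 13479) + 26742 = ((2334 + 7989) - 13479) + 26742 = (10323 - 13479) + 26742 = -3156 + 26742 = 23586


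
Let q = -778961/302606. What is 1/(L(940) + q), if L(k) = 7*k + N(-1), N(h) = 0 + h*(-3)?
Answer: 302606/1991276337 ≈ 0.00015197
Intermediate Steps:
q = -778961/302606 (q = -778961*1/302606 = -778961/302606 ≈ -2.5742)
N(h) = -3*h (N(h) = 0 - 3*h = -3*h)
L(k) = 3 + 7*k (L(k) = 7*k - 3*(-1) = 7*k + 3 = 3 + 7*k)
1/(L(940) + q) = 1/((3 + 7*940) - 778961/302606) = 1/((3 + 6580) - 778961/302606) = 1/(6583 - 778961/302606) = 1/(1991276337/302606) = 302606/1991276337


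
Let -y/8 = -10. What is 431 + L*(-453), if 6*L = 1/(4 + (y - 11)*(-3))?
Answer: 175137/406 ≈ 431.37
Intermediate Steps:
y = 80 (y = -8*(-10) = 80)
L = -1/1218 (L = 1/(6*(4 + (80 - 11)*(-3))) = 1/(6*(4 + 69*(-3))) = 1/(6*(4 - 207)) = (⅙)/(-203) = (⅙)*(-1/203) = -1/1218 ≈ -0.00082102)
431 + L*(-453) = 431 - 1/1218*(-453) = 431 + 151/406 = 175137/406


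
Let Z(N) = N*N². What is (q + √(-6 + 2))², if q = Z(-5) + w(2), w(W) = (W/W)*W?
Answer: 15125 - 492*I ≈ 15125.0 - 492.0*I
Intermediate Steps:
w(W) = W (w(W) = 1*W = W)
Z(N) = N³
q = -123 (q = (-5)³ + 2 = -125 + 2 = -123)
(q + √(-6 + 2))² = (-123 + √(-6 + 2))² = (-123 + √(-4))² = (-123 + 2*I)²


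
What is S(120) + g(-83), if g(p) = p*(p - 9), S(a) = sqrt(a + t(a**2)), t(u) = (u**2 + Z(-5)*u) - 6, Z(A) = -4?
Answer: 7636 + sqrt(207302514) ≈ 22034.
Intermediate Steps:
t(u) = -6 + u**2 - 4*u (t(u) = (u**2 - 4*u) - 6 = -6 + u**2 - 4*u)
S(a) = sqrt(-6 + a + a**4 - 4*a**2) (S(a) = sqrt(a + (-6 + (a**2)**2 - 4*a**2)) = sqrt(a + (-6 + a**4 - 4*a**2)) = sqrt(-6 + a + a**4 - 4*a**2))
g(p) = p*(-9 + p)
S(120) + g(-83) = sqrt(-6 + 120 + 120**4 - 4*120**2) - 83*(-9 - 83) = sqrt(-6 + 120 + 207360000 - 4*14400) - 83*(-92) = sqrt(-6 + 120 + 207360000 - 57600) + 7636 = sqrt(207302514) + 7636 = 7636 + sqrt(207302514)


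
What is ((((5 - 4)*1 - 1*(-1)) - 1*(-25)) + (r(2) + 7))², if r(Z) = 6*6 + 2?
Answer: 5184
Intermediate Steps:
r(Z) = 38 (r(Z) = 36 + 2 = 38)
((((5 - 4)*1 - 1*(-1)) - 1*(-25)) + (r(2) + 7))² = ((((5 - 4)*1 - 1*(-1)) - 1*(-25)) + (38 + 7))² = (((1*1 + 1) + 25) + 45)² = (((1 + 1) + 25) + 45)² = ((2 + 25) + 45)² = (27 + 45)² = 72² = 5184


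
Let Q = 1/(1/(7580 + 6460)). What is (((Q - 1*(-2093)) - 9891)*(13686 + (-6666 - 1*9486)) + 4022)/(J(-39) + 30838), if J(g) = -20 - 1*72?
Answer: -7694375/15373 ≈ -500.51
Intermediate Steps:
Q = 14040 (Q = 1/(1/14040) = 14040)
J(g) = -92 (J(g) = -20 - 72 = -92)
(((Q - 1*(-2093)) - 9891)*(13686 + (-6666 - 1*9486)) + 4022)/(J(-39) + 30838) = (((14040 - 1*(-2093)) - 9891)*(13686 + (-6666 - 1*9486)) + 4022)/(-92 + 30838) = (((14040 + 2093) - 9891)*(13686 + (-6666 - 9486)) + 4022)/30746 = ((16133 - 9891)*(13686 - 16152) + 4022)*(1/30746) = (6242*(-2466) + 4022)*(1/30746) = (-15392772 + 4022)*(1/30746) = -15388750*1/30746 = -7694375/15373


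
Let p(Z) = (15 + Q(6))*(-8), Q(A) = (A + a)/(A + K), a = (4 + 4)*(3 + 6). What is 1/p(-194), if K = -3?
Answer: -1/328 ≈ -0.0030488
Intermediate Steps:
a = 72 (a = 8*9 = 72)
Q(A) = (72 + A)/(-3 + A) (Q(A) = (A + 72)/(A - 3) = (72 + A)/(-3 + A))
p(Z) = -328 (p(Z) = (15 + (72 + 6)/(-3 + 6))*(-8) = (15 + 78/3)*(-8) = (15 + (⅓)*78)*(-8) = (15 + 26)*(-8) = 41*(-8) = -328)
1/p(-194) = 1/(-328) = -1/328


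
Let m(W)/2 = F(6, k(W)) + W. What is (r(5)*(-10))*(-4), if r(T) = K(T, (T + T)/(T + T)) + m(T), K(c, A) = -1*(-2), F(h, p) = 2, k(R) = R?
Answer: 640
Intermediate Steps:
K(c, A) = 2
m(W) = 4 + 2*W (m(W) = 2*(2 + W) = 4 + 2*W)
r(T) = 6 + 2*T (r(T) = 2 + (4 + 2*T) = 6 + 2*T)
(r(5)*(-10))*(-4) = ((6 + 2*5)*(-10))*(-4) = ((6 + 10)*(-10))*(-4) = (16*(-10))*(-4) = -160*(-4) = 640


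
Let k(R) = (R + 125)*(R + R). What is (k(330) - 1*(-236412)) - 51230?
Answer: 485482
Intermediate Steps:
k(R) = 2*R*(125 + R) (k(R) = (125 + R)*(2*R) = 2*R*(125 + R))
(k(330) - 1*(-236412)) - 51230 = (2*330*(125 + 330) - 1*(-236412)) - 51230 = (2*330*455 + 236412) - 51230 = (300300 + 236412) - 51230 = 536712 - 51230 = 485482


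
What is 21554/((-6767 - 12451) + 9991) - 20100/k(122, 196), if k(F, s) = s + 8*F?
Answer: -52680997/2703511 ≈ -19.486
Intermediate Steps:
21554/((-6767 - 12451) + 9991) - 20100/k(122, 196) = 21554/((-6767 - 12451) + 9991) - 20100/(196 + 8*122) = 21554/(-19218 + 9991) - 20100/(196 + 976) = 21554/(-9227) - 20100/1172 = 21554*(-1/9227) - 20100*1/1172 = -21554/9227 - 5025/293 = -52680997/2703511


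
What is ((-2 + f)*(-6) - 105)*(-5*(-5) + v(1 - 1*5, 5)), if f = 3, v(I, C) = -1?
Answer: -2664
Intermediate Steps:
((-2 + f)*(-6) - 105)*(-5*(-5) + v(1 - 1*5, 5)) = ((-2 + 3)*(-6) - 105)*(-5*(-5) - 1) = (1*(-6) - 105)*(25 - 1) = (-6 - 105)*24 = -111*24 = -2664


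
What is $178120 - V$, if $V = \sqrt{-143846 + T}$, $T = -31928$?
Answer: $178120 - i \sqrt{175774} \approx 1.7812 \cdot 10^{5} - 419.25 i$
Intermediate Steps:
$V = i \sqrt{175774}$ ($V = \sqrt{-143846 - 31928} = \sqrt{-175774} = i \sqrt{175774} \approx 419.25 i$)
$178120 - V = 178120 - i \sqrt{175774}$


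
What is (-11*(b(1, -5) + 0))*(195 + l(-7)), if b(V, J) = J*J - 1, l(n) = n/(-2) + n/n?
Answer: -52668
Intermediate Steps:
l(n) = 1 - n/2 (l(n) = n*(-½) + 1 = -n/2 + 1 = 1 - n/2)
b(V, J) = -1 + J² (b(V, J) = J² - 1 = -1 + J²)
(-11*(b(1, -5) + 0))*(195 + l(-7)) = (-11*((-1 + (-5)²) + 0))*(195 + (1 - ½*(-7))) = (-11*((-1 + 25) + 0))*(195 + (1 + 7/2)) = (-11*(24 + 0))*(195 + 9/2) = -11*24*(399/2) = -264*399/2 = -52668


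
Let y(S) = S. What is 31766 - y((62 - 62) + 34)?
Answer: 31732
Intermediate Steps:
31766 - y((62 - 62) + 34) = 31766 - ((62 - 62) + 34) = 31766 - (0 + 34) = 31766 - 1*34 = 31766 - 34 = 31732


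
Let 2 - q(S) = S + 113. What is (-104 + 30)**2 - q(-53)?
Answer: 5534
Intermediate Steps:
q(S) = -111 - S (q(S) = 2 - (S + 113) = 2 - (113 + S) = 2 + (-113 - S) = -111 - S)
(-104 + 30)**2 - q(-53) = (-104 + 30)**2 - (-111 - 1*(-53)) = (-74)**2 - (-111 + 53) = 5476 - 1*(-58) = 5476 + 58 = 5534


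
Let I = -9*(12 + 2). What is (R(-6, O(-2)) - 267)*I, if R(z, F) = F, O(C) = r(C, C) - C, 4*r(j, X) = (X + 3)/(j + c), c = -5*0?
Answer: 133623/4 ≈ 33406.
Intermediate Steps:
c = 0
I = -126 (I = -9*14 = -126)
r(j, X) = (3 + X)/(4*j) (r(j, X) = ((X + 3)/(j + 0))/4 = ((3 + X)/j)/4 = (3 + X)/(4*j))
O(C) = -C + (3 + C)/(4*C) (O(C) = (3 + C)/(4*C) - C = -C + (3 + C)/(4*C))
(R(-6, O(-2)) - 267)*I = ((¼ - 1*(-2) + (¾)/(-2)) - 267)*(-126) = ((¼ + 2 + (¾)*(-½)) - 267)*(-126) = ((¼ + 2 - 3/8) - 267)*(-126) = (15/8 - 267)*(-126) = -2121/8*(-126) = 133623/4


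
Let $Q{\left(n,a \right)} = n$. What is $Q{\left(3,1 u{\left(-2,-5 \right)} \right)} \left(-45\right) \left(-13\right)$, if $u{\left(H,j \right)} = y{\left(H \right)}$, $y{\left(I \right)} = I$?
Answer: $1755$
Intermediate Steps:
$u{\left(H,j \right)} = H$
$Q{\left(3,1 u{\left(-2,-5 \right)} \right)} \left(-45\right) \left(-13\right) = 3 \left(-45\right) \left(-13\right) = \left(-135\right) \left(-13\right) = 1755$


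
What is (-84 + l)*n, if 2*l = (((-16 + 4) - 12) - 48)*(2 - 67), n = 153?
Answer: 345168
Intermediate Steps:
l = 2340 (l = ((((-16 + 4) - 12) - 48)*(2 - 67))/2 = (((-12 - 12) - 48)*(-65))/2 = ((-24 - 48)*(-65))/2 = (-72*(-65))/2 = (½)*4680 = 2340)
(-84 + l)*n = (-84 + 2340)*153 = 2256*153 = 345168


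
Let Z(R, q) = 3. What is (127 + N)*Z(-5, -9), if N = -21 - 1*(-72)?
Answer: 534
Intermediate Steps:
N = 51 (N = -21 + 72 = 51)
(127 + N)*Z(-5, -9) = (127 + 51)*3 = 178*3 = 534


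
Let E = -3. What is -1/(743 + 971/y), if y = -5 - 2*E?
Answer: -1/1714 ≈ -0.00058343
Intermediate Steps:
y = 1 (y = -5 - 2*(-3) = -5 + 6 = 1)
-1/(743 + 971/y) = -1/(743 + 971/1) = -1/(743 + 971*1) = -1/(743 + 971) = -1/1714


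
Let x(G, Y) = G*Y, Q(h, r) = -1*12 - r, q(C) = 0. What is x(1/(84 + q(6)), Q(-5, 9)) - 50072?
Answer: -200289/4 ≈ -50072.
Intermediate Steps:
Q(h, r) = -12 - r
x(1/(84 + q(6)), Q(-5, 9)) - 50072 = (-12 - 1*9)/(84 + 0) - 50072 = (-12 - 9)/84 - 50072 = (1/84)*(-21) - 50072 = -¼ - 50072 = -200289/4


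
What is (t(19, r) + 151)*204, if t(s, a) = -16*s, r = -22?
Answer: -31212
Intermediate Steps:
(t(19, r) + 151)*204 = (-16*19 + 151)*204 = (-304 + 151)*204 = -153*204 = -31212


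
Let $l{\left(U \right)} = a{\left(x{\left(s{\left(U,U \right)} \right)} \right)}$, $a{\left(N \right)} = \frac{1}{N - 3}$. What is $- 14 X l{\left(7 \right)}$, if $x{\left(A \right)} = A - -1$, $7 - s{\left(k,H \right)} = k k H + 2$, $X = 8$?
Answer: $\frac{28}{85} \approx 0.32941$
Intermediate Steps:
$s{\left(k,H \right)} = 5 - H k^{2}$ ($s{\left(k,H \right)} = 7 - \left(k k H + 2\right) = 7 - \left(k^{2} H + 2\right) = 7 - \left(H k^{2} + 2\right) = 7 - \left(2 + H k^{2}\right) = 5 - H k^{2}$)
$x{\left(A \right)} = 1 + A$ ($x{\left(A \right)} = A + 1 = 1 + A$)
$a{\left(N \right)} = \frac{1}{-3 + N}$
$l{\left(U \right)} = \frac{1}{3 - U^{3}}$ ($l{\left(U \right)} = \frac{1}{-3 + \left(1 - \left(-5 + U U^{2}\right)\right)} = \frac{1}{-3 + \left(1 - \left(-5 + U^{3}\right)\right)} = \frac{1}{-3 - \left(-6 + U^{3}\right)} = \frac{1}{3 - U^{3}}$)
$- 14 X l{\left(7 \right)} = \left(-14\right) 8 \left(- \frac{1}{-3 + 7^{3}}\right) = - 112 \left(- \frac{1}{-3 + 343}\right) = - 112 \left(- \frac{1}{340}\right) = - 112 \left(\left(-1\right) \frac{1}{340}\right) = \left(-112\right) \left(- \frac{1}{340}\right) = \frac{28}{85}$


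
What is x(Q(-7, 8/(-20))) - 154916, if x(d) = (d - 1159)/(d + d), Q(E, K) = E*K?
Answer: -4343429/28 ≈ -1.5512e+5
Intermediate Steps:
x(d) = (-1159 + d)/(2*d) (x(d) = (-1159 + d)/((2*d)) = (-1159 + d)*(1/(2*d)) = (-1159 + d)/(2*d))
x(Q(-7, 8/(-20))) - 154916 = (-1159 - 56/(-20))/(2*((-56/(-20)))) - 154916 = (-1159 - 56*(-1)/20)/(2*((-56*(-1)/20))) - 154916 = (-1159 - 7*(-2/5))/(2*((-7*(-2/5)))) - 154916 = (-1159 + 14/5)/(2*(14/5)) - 154916 = (1/2)*(5/14)*(-5781/5) - 154916 = -5781/28 - 154916 = -4343429/28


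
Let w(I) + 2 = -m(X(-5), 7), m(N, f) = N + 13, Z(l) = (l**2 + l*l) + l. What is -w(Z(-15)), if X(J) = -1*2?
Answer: 13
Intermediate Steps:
Z(l) = l + 2*l**2 (Z(l) = (l**2 + l**2) + l = 2*l**2 + l = l + 2*l**2)
X(J) = -2
m(N, f) = 13 + N
w(I) = -13 (w(I) = -2 - (13 - 2) = -2 - 1*11 = -2 - 11 = -13)
-w(Z(-15)) = -1*(-13) = 13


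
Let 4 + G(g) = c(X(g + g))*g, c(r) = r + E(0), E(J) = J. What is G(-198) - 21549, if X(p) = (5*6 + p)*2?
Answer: 123383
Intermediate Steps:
X(p) = 60 + 2*p (X(p) = (30 + p)*2 = 60 + 2*p)
c(r) = r (c(r) = r + 0 = r)
G(g) = -4 + g*(60 + 4*g) (G(g) = -4 + (60 + 2*(g + g))*g = -4 + (60 + 2*(2*g))*g = -4 + (60 + 4*g)*g = -4 + g*(60 + 4*g))
G(-198) - 21549 = (-4 + 4*(-198)*(15 - 198)) - 21549 = (-4 + 4*(-198)*(-183)) - 21549 = (-4 + 144936) - 21549 = 144932 - 21549 = 123383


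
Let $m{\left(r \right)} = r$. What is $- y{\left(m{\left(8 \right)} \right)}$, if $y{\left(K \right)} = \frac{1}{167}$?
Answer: $- \frac{1}{167} \approx -0.005988$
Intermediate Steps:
$y{\left(K \right)} = \frac{1}{167}$
$- y{\left(m{\left(8 \right)} \right)} = \left(-1\right) \frac{1}{167} = - \frac{1}{167}$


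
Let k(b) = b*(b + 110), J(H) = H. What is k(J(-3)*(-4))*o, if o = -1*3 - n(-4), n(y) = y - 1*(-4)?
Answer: -4392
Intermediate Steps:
n(y) = 4 + y (n(y) = y + 4 = 4 + y)
o = -3 (o = -1*3 - (4 - 4) = -3 - 1*0 = -3 + 0 = -3)
k(b) = b*(110 + b)
k(J(-3)*(-4))*o = ((-3*(-4))*(110 - 3*(-4)))*(-3) = (12*(110 + 12))*(-3) = (12*122)*(-3) = 1464*(-3) = -4392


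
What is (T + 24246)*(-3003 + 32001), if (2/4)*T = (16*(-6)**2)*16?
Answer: 1237576644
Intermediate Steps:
T = 18432 (T = 2*((16*(-6)**2)*16) = 2*((16*36)*16) = 2*(576*16) = 2*9216 = 18432)
(T + 24246)*(-3003 + 32001) = (18432 + 24246)*(-3003 + 32001) = 42678*28998 = 1237576644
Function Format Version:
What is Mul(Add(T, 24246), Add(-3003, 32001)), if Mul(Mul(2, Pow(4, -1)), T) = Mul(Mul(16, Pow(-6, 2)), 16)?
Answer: 1237576644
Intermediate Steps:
T = 18432 (T = Mul(2, Mul(Mul(16, Pow(-6, 2)), 16)) = Mul(2, Mul(Mul(16, 36), 16)) = Mul(2, Mul(576, 16)) = Mul(2, 9216) = 18432)
Mul(Add(T, 24246), Add(-3003, 32001)) = Mul(Add(18432, 24246), Add(-3003, 32001)) = Mul(42678, 28998) = 1237576644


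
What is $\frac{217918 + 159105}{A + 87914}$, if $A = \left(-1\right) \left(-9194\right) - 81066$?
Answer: $\frac{377023}{16042} \approx 23.502$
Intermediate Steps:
$A = -71872$ ($A = 9194 - 81066 = -71872$)
$\frac{217918 + 159105}{A + 87914} = \frac{217918 + 159105}{-71872 + 87914} = \frac{377023}{16042}$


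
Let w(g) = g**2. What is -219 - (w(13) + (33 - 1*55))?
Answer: -366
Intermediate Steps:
-219 - (w(13) + (33 - 1*55)) = -219 - (13**2 + (33 - 1*55)) = -219 - (169 + (33 - 55)) = -219 - (169 - 22) = -219 - 1*147 = -219 - 147 = -366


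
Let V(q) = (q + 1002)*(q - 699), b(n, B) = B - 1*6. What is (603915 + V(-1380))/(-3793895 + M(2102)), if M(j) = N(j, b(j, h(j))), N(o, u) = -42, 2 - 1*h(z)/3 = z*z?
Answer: -1389777/3793937 ≈ -0.36632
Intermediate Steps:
h(z) = 6 - 3*z² (h(z) = 6 - 3*z*z = 6 - 3*z²)
b(n, B) = -6 + B (b(n, B) = B - 6 = -6 + B)
M(j) = -42
V(q) = (-699 + q)*(1002 + q) (V(q) = (1002 + q)*(-699 + q) = (-699 + q)*(1002 + q))
(603915 + V(-1380))/(-3793895 + M(2102)) = (603915 + (-700398 + (-1380)² + 303*(-1380)))/(-3793895 - 42) = (603915 + (-700398 + 1904400 - 418140))/(-3793937) = (603915 + 785862)*(-1/3793937) = 1389777*(-1/3793937) = -1389777/3793937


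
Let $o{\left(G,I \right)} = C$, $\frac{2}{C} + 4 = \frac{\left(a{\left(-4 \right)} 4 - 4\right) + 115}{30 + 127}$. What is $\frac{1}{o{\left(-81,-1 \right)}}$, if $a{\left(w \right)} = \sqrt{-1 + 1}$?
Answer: $- \frac{517}{314} \approx -1.6465$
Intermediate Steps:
$a{\left(w \right)} = 0$ ($a{\left(w \right)} = \sqrt{0} = 0$)
$C = - \frac{314}{517}$ ($C = \frac{2}{-4 + \frac{\left(0 \cdot 4 - 4\right) + 115}{30 + 127}} = \frac{2}{-4 + \frac{\left(0 - 4\right) + 115}{157}} = \frac{2}{-4 + \left(-4 + 115\right) \frac{1}{157}} = \frac{2}{-4 + 111 \cdot \frac{1}{157}} = \frac{2}{-4 + \frac{111}{157}} = \frac{2}{- \frac{517}{157}} = 2 \left(- \frac{157}{517}\right) = - \frac{314}{517} \approx -0.60735$)
$o{\left(G,I \right)} = - \frac{314}{517}$
$\frac{1}{o{\left(-81,-1 \right)}} = \frac{1}{- \frac{314}{517}} = - \frac{517}{314}$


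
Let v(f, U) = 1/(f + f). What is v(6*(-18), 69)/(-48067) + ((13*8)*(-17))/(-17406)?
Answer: 1019790439/10039850424 ≈ 0.10157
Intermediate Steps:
v(f, U) = 1/(2*f)
v(6*(-18), 69)/(-48067) + ((13*8)*(-17))/(-17406) = (1/(2*((6*(-18)))))/(-48067) + ((13*8)*(-17))/(-17406) = ((1/2)/(-108))*(-1/48067) + (104*(-17))*(-1/17406) = ((1/2)*(-1/108))*(-1/48067) - 1768*(-1/17406) = -1/216*(-1/48067) + 884/8703 = 1/10382472 + 884/8703 = 1019790439/10039850424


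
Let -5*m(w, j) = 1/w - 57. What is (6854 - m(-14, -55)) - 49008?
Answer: -2951579/70 ≈ -42165.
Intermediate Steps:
m(w, j) = 57/5 - 1/(5*w) (m(w, j) = -(1/w - 57)/5 = -(-57 + 1/w)/5 = 57/5 - 1/(5*w))
(6854 - m(-14, -55)) - 49008 = (6854 - (-1 + 57*(-14))/(5*(-14))) - 49008 = (6854 - (-1)*(-1 - 798)/(5*14)) - 49008 = (6854 - (-1)*(-799)/(5*14)) - 49008 = (6854 - 1*799/70) - 49008 = (6854 - 799/70) - 49008 = 478981/70 - 49008 = -2951579/70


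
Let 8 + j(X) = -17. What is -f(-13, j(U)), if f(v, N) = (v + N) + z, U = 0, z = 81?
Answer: -43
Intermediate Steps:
j(X) = -25 (j(X) = -8 - 17 = -25)
f(v, N) = 81 + N + v (f(v, N) = (v + N) + 81 = (N + v) + 81 = 81 + N + v)
-f(-13, j(U)) = -(81 - 25 - 13) = -1*43 = -43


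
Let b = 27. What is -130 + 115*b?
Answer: 2975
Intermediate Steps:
-130 + 115*b = -130 + 115*27 = -130 + 3105 = 2975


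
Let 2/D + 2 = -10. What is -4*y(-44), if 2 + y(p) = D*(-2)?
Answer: 20/3 ≈ 6.6667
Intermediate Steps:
D = -1/6 (D = 2/(-2 - 10) = 2/(-12) = 2*(-1/12) = -1/6 ≈ -0.16667)
y(p) = -5/3 (y(p) = -2 - 1/6*(-2) = -2 + 1/3 = -5/3)
-4*y(-44) = -4*(-5/3) = 20/3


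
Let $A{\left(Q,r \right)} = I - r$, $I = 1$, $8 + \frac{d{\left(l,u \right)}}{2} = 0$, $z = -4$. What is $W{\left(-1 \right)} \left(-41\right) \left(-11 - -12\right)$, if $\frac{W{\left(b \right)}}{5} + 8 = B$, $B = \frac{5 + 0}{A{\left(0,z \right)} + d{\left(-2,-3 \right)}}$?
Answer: $\frac{19065}{11} \approx 1733.2$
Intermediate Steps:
$d{\left(l,u \right)} = -16$ ($d{\left(l,u \right)} = -16 + 2 \cdot 0 = -16 + 0 = -16$)
$A{\left(Q,r \right)} = 1 - r$
$B = - \frac{5}{11}$ ($B = \frac{5 + 0}{\left(1 - -4\right) - 16} = \frac{5}{\left(1 + 4\right) - 16} = \frac{5}{5 - 16} = \frac{5}{-11} = 5 \left(- \frac{1}{11}\right) = - \frac{5}{11} \approx -0.45455$)
$W{\left(b \right)} = - \frac{465}{11}$ ($W{\left(b \right)} = -40 + 5 \left(- \frac{5}{11}\right) = -40 - \frac{25}{11} = - \frac{465}{11}$)
$W{\left(-1 \right)} \left(-41\right) \left(-11 - -12\right) = \left(- \frac{465}{11}\right) \left(-41\right) \left(-11 - -12\right) = \frac{19065 \left(-11 + 12\right)}{11} = \frac{19065}{11} \cdot 1 = \frac{19065}{11}$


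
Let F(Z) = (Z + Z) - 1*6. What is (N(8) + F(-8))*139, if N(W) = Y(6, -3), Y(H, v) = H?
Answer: -2224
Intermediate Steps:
N(W) = 6
F(Z) = -6 + 2*Z (F(Z) = 2*Z - 6 = -6 + 2*Z)
(N(8) + F(-8))*139 = (6 + (-6 + 2*(-8)))*139 = (6 + (-6 - 16))*139 = (6 - 22)*139 = -16*139 = -2224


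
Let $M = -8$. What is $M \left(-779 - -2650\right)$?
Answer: $-14968$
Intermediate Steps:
$M \left(-779 - -2650\right) = - 8 \left(-779 - -2650\right) = - 8 \left(-779 + 2650\right) = \left(-8\right) 1871 = -14968$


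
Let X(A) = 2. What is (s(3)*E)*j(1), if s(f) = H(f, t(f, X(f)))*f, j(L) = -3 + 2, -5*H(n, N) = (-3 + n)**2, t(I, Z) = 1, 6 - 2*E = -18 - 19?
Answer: 0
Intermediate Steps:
E = 43/2 (E = 3 - (-18 - 19)/2 = 3 - 1/2*(-37) = 3 + 37/2 = 43/2 ≈ 21.500)
H(n, N) = -(-3 + n)**2/5
j(L) = -1
s(f) = -f*(-3 + f)**2/5 (s(f) = (-(-3 + f)**2/5)*f = -f*(-3 + f)**2/5)
(s(3)*E)*j(1) = (-1/5*3*(-3 + 3)**2*(43/2))*(-1) = (-1/5*3*0**2*(43/2))*(-1) = (-1/5*3*0*(43/2))*(-1) = (0*(43/2))*(-1) = 0*(-1) = 0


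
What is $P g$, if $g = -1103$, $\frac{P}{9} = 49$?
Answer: $-486423$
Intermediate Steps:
$P = 441$ ($P = 9 \cdot 49 = 441$)
$P g = 441 \left(-1103\right) = -486423$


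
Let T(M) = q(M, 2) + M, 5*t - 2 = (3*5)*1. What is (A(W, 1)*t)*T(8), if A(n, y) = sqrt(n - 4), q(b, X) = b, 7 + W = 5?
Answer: 272*I*sqrt(6)/5 ≈ 133.25*I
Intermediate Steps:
W = -2 (W = -7 + 5 = -2)
A(n, y) = sqrt(-4 + n)
t = 17/5 (t = 2/5 + ((3*5)*1)/5 = 2/5 + (15*1)/5 = 2/5 + (1/5)*15 = 2/5 + 3 = 17/5 ≈ 3.4000)
T(M) = 2*M (T(M) = M + M = 2*M)
(A(W, 1)*t)*T(8) = (sqrt(-4 - 2)*(17/5))*(2*8) = (sqrt(-6)*(17/5))*16 = ((I*sqrt(6))*(17/5))*16 = (17*I*sqrt(6)/5)*16 = 272*I*sqrt(6)/5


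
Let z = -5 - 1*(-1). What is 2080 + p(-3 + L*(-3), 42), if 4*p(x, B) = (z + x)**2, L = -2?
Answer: 8321/4 ≈ 2080.3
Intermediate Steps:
z = -4 (z = -5 + 1 = -4)
p(x, B) = (-4 + x)**2/4
2080 + p(-3 + L*(-3), 42) = 2080 + (-4 + (-3 - 2*(-3)))**2/4 = 2080 + (-4 + (-3 + 6))**2/4 = 2080 + (-4 + 3)**2/4 = 2080 + (1/4)*(-1)**2 = 2080 + (1/4)*1 = 2080 + 1/4 = 8321/4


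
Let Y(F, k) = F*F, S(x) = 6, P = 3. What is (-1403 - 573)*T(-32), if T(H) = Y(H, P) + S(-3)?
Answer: -2035280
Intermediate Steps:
Y(F, k) = F**2
T(H) = 6 + H**2 (T(H) = H**2 + 6 = 6 + H**2)
(-1403 - 573)*T(-32) = (-1403 - 573)*(6 + (-32)**2) = -1976*(6 + 1024) = -1976*1030 = -2035280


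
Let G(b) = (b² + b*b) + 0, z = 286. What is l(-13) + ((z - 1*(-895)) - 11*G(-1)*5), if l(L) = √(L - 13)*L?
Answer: 1071 - 13*I*√26 ≈ 1071.0 - 66.287*I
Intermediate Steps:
G(b) = 2*b² (G(b) = (b² + b²) + 0 = 2*b² + 0 = 2*b²)
l(L) = L*√(-13 + L) (l(L) = √(-13 + L)*L = L*√(-13 + L))
l(-13) + ((z - 1*(-895)) - 11*G(-1)*5) = -13*√(-13 - 13) + ((286 - 1*(-895)) - 22*(-1)²*5) = -13*I*√26 + ((286 + 895) - 22*5) = -13*I*√26 + (1181 - 11*2*5) = -13*I*√26 + (1181 - 22*5) = -13*I*√26 + (1181 - 110) = -13*I*√26 + 1071 = 1071 - 13*I*√26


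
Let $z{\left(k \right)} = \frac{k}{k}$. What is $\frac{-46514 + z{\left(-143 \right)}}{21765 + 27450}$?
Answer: $- \frac{241}{255} \approx -0.9451$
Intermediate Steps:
$z{\left(k \right)} = 1$
$\frac{-46514 + z{\left(-143 \right)}}{21765 + 27450} = \frac{-46514 + 1}{21765 + 27450} = - \frac{46513}{49215} = \left(-46513\right) \frac{1}{49215} = - \frac{241}{255}$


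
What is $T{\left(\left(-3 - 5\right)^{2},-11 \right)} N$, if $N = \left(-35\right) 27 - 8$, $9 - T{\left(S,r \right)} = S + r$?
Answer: $41932$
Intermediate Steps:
$T{\left(S,r \right)} = 9 - S - r$ ($T{\left(S,r \right)} = 9 - \left(S + r\right) = 9 - S - r$)
$N = -953$ ($N = -945 - 8 = -953$)
$T{\left(\left(-3 - 5\right)^{2},-11 \right)} N = \left(9 - \left(-3 - 5\right)^{2} - -11\right) \left(-953\right) = \left(9 - \left(-8\right)^{2} + 11\right) \left(-953\right) = \left(9 - 64 + 11\right) \left(-953\right) = \left(-44\right) \left(-953\right) = 41932$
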